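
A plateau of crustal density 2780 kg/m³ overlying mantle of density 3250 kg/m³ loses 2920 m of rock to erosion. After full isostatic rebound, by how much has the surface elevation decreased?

422 m

Rebound u = e ρ_c/ρ_m = 2920 m × 2780/3250 = 2498 m.
Net surface drop = e − u = 2920 m − 2498 m = e (ρ_m − ρ_c)/ρ_m = 422 m.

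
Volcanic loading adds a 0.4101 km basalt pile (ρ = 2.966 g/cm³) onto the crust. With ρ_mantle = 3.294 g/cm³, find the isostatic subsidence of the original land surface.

Subaerial loading: s = t ρ_load / ρ_m.
s = 0.4101 km × 2.966/3.294 = 0.369 km.

0.369 km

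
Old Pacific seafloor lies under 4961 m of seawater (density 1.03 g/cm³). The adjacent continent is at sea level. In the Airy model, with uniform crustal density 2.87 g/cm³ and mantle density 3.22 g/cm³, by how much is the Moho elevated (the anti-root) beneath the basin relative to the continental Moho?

For local isostatic compensation: replacing crust with seawater at the top is compensated by replacing crust with mantle at the base: d (ρ_c − ρ_w) = a (ρ_m − ρ_c).
a = d (ρ_c − ρ_w)/(ρ_m − ρ_c) = 4961 m × 1.84/0.35 = 26100 m.

26100 m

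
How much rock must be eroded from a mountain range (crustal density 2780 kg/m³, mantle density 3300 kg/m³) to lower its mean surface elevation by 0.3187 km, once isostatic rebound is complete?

Net drop Δ = e − u = e − e ρ_c/ρ_m = e (ρ_m − ρ_c)/ρ_m.
e = Δ ρ_m/(ρ_m − ρ_c) = 0.3187 km × 3300/520 = 2.02 km.

2.02 km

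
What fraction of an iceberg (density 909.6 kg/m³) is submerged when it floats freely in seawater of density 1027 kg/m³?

0.886

Submerged fraction = ρ_obj/ρ_fluid = 909.6/1027 = 0.886.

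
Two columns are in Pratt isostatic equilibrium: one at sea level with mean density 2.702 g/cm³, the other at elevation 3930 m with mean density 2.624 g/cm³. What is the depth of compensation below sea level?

ρ_ref D = ρ (D + h) → D (ρ_ref − ρ) = ρ h.
D = ρ h/(ρ_ref − ρ) = 2.624 × 3930 m/(2.702 − 2.624) = 132000 m.

132000 m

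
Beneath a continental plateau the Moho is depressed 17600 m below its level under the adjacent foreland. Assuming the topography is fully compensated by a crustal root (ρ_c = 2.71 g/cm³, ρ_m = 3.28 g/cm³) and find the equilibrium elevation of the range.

3700 m

Equating mass per unit area of the two columns: ρ_c h = (ρ_m − ρ_c) r.
h = r (ρ_m − ρ_c) / ρ_c = 17600 m × (3.28 − 2.71) / 2.71 = 3700 m.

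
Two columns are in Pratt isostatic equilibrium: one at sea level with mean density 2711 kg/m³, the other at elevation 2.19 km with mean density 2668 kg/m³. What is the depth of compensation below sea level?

ρ_ref D = ρ (D + h) → D (ρ_ref − ρ) = ρ h.
D = ρ h/(ρ_ref − ρ) = 2668 × 2.19 km/(2711 − 2668) = 136 km.

136 km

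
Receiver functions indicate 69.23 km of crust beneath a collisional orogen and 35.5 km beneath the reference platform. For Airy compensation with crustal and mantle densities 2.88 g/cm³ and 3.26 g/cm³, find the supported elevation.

3.93 km

Excess crust Δ = 69.23 km − 35.5 km = 33.73 km, split between elevation h and root r with h + r = Δ.
Airy balance ρ_c h = (ρ_m − ρ_c) r gives r = h ρ_c/(ρ_m − ρ_c), so h (1 + ρ_c/(ρ_m − ρ_c)) = Δ, i.e. h = Δ (ρ_m − ρ_c)/ρ_m.
h = 33.73 km × 0.38/3.26 = 3.93 km.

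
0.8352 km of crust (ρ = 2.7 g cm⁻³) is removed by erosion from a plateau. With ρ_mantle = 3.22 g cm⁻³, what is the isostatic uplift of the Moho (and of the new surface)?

0.7 km

Unloading: uplift u = e ρ_c/ρ_m = 0.8352 km × 2.7/3.22 = 0.7 km.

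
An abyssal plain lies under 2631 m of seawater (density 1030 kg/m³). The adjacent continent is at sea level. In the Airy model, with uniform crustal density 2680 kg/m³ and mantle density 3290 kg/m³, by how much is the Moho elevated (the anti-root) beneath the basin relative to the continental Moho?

7120 m

Isostatic balance requires: replacing crust with seawater at the top is compensated by replacing crust with mantle at the base: d (ρ_c − ρ_w) = a (ρ_m − ρ_c).
a = d (ρ_c − ρ_w)/(ρ_m − ρ_c) = 2631 m × 1650/610 = 7120 m.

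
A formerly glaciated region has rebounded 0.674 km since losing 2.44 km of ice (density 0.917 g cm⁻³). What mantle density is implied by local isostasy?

3.32 g cm⁻³

ρ_m = ρ_ice t / u = 0.917 × 2.44 km/0.674 km = 3.32 g cm⁻³.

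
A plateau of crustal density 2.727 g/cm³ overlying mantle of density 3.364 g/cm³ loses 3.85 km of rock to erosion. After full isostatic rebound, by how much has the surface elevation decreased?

0.729 km

Rebound u = e ρ_c/ρ_m = 3.85 km × 2.727/3.364 = 3.121 km.
Net surface drop = e − u = 3.85 km − 3.121 km = e (ρ_m − ρ_c)/ρ_m = 0.729 km.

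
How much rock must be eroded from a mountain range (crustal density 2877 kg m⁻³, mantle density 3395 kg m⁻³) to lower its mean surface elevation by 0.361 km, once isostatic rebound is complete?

2.37 km

Net drop Δ = e − u = e − e ρ_c/ρ_m = e (ρ_m − ρ_c)/ρ_m.
e = Δ ρ_m/(ρ_m − ρ_c) = 0.361 km × 3395/518 = 2.37 km.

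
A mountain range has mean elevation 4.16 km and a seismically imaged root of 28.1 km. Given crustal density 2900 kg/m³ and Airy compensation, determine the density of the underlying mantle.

3330 kg/m³

Airy balance: ρ_c h = (ρ_m − ρ_c) r → ρ_m = ρ_c (1 + h/r).
ρ_m = 2900 × (1 + 4.16 km/28.1 km) = 3330 kg/m³.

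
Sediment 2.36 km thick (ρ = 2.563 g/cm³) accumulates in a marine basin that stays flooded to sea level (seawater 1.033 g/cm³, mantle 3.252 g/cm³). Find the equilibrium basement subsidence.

1.63 km

Submarine loading: the sediment displaces seawater, and the subsidence is in turn flooded, so s (ρ_m − ρ_w) = t (ρ_sed − ρ_w).
s = 2.36 km × (2.563 − 1.033) / (3.252 − 1.033) = 1.63 km.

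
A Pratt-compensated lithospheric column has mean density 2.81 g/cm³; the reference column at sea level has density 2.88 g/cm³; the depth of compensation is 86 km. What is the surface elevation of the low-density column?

2.14 km

ρ_ref D = ρ (D + h) → h = D (ρ_ref − ρ)/ρ.
h = 86 km × (2.88 − 2.81)/2.81 = 2.14 km.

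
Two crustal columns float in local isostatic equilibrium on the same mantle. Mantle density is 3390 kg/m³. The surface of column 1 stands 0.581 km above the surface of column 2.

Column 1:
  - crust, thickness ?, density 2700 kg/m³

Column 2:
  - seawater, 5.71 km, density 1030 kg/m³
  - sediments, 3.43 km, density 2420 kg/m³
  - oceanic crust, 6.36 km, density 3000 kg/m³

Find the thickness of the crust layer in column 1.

Take the compensation level at the base of the deeper column (depth z_c below the surface of column 1) and equate Σ ρ_i t_i down to z_c; mantle fills any gap and the z_c terms cancel.
Column 1: x×2700 + (z_c − 0 − x)×3390
Column 2: 0.581×0 + 5.71×1030 + 3.43×2420 + 6.36×3000 + (z_c − 0.581 − 15.5)×3390
The z_c×3390 term appears on both sides and cancels. Collect the known terms of each column as K = Σ(ρt)_known − 3390 × (depth of known layers): K_1 = 0 − 3390×0 = 0; K_2 = 33261.9 − 3390×(0.581 + 15.5) = −21252.69.
Balance: K_1 − x×(3390 − 2700) = K_2, so x = (K_1 − K_2)/(3390 − 2700) = 21252.7/690 = 30.8 km.

30.8 km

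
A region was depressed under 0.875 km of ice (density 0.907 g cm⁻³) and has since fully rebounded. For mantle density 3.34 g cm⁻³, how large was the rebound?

0.238 km

Removing the load lets mantle flow back in; uplift u satisfies ρ_ice t = ρ_m u.
u = t ρ_ice/ρ_m = 0.875 km × 0.907/3.34 = 0.238 km.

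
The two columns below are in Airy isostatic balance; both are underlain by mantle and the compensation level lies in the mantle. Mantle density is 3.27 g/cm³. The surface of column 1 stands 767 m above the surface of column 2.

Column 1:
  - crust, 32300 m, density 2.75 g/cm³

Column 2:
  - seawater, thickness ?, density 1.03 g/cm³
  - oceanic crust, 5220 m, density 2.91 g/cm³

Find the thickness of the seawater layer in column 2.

5540 m

Take the compensation level at the base of the deeper column (depth z_c below the surface of column 1) and equate Σ ρ_i t_i down to z_c; mantle fills any gap and the z_c terms cancel.
Column 1: 32300×2.75 + (z_c − 32300)×3.27
Column 2: 767×0 + x×1.03 + 5220×2.91 + (z_c − 767 − 5220 − x)×3.27
The z_c×3.27 term appears on both sides and cancels. Collect the known terms of each column as K = Σ(ρt)_known − 3.27 × (depth of known layers): K_1 = 88825 − 3.27×32300 = −16796; K_2 = 15190.2 − 3.27×(767 + 5220) = −4387.29.
Balance: K_1 = K_2 − x×(3.27 − 1.03), so x = (K_2 − K_1)/(3.27 − 1.03) = 12408.7/2.24 = 5540 m.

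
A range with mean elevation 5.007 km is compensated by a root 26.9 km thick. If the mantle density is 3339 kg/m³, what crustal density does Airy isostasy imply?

2820 kg/m³

ρ_c h = (ρ_m − ρ_c) r → ρ_c (h + r) = ρ_m r → ρ_c = ρ_m r / (h + r).
ρ_c = 3339 × 26.9 km / (5.007 km + 26.9 km) = 2820 kg/m³.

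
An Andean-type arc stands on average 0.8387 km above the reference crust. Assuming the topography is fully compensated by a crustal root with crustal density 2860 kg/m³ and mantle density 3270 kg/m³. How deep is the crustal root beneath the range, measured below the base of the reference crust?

Isostatic balance requires: the weight of the topography is balanced by the buoyancy of the root, ρ_c h = (ρ_m − ρ_c) r.
r = h · ρ_c / (ρ_m − ρ_c) = 0.8387 km × 2860 / (3270 − 2860) = 5.85 km.

5.85 km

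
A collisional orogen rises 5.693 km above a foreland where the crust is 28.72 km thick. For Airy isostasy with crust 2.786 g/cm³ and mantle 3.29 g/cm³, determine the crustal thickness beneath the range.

Root depth r = h ρ_c / (ρ_m − ρ_c) = 5.693 km × 2.786 / 0.504 = 31.47 km.
Total thickness = T + h + r = 28.72 km + 5.693 km + 31.47 km = 65.9 km.

65.9 km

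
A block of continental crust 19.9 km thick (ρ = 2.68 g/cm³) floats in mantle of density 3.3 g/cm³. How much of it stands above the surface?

Floating equilibrium: submerged depth d = t ρ_obj/ρ_fluid = 19.9 km × 2.68/3.3 = 16.16 km.
Freeboard = t − d = 19.9 km − 16.16 km = 3.74 km.

3.74 km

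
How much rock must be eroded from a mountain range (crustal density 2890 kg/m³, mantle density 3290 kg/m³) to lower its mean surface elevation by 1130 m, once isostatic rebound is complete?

9290 m

Net drop Δ = e − u = e − e ρ_c/ρ_m = e (ρ_m − ρ_c)/ρ_m.
e = Δ ρ_m/(ρ_m − ρ_c) = 1130 m × 3290/400 = 9290 m.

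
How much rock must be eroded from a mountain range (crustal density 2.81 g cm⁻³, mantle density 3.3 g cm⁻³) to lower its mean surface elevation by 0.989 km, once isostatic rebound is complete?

Net drop Δ = e − u = e − e ρ_c/ρ_m = e (ρ_m − ρ_c)/ρ_m.
e = Δ ρ_m/(ρ_m − ρ_c) = 0.989 km × 3.3/0.49 = 6.66 km.

6.66 km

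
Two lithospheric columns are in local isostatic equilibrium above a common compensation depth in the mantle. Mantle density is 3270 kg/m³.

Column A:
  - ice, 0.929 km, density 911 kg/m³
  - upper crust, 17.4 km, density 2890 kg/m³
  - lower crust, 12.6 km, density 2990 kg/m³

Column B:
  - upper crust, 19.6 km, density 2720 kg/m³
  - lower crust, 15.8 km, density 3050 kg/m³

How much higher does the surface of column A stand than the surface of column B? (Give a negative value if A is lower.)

−0.589 km

For any compensation level in the mantle, the mantle terms cancel and isostasy reduces to e = (Σt_A − Σt_B) − (Σ(ρt)_A − Σ(ρt)_B) / ρ_m.
Σt_A = 30.929 km; Σt_B = 35.4 km; Σ(ρt)_A = 88806.319; Σ(ρt)_B = 101502 (in km·kg/m³).
e = (30.929 − 35.4) − (88806.319 − 101502) / 3270 = −0.589 km.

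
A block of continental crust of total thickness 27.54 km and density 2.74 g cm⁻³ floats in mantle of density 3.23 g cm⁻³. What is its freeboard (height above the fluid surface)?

Floating equilibrium: submerged depth d = t ρ_obj/ρ_fluid = 27.54 km × 2.74/3.23 = 23.36 km.
Freeboard = t − d = 27.54 km − 23.36 km = 4.18 km.

4.18 km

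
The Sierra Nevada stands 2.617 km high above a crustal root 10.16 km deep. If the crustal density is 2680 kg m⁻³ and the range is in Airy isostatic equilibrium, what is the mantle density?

Airy balance: ρ_c h = (ρ_m − ρ_c) r → ρ_m = ρ_c (1 + h/r).
ρ_m = 2680 × (1 + 2.617 km/10.16 km) = 3370 kg m⁻³.

3370 kg m⁻³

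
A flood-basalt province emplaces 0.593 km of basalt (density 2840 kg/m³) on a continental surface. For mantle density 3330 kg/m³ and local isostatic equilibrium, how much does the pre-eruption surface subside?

0.506 km

Subaerial loading: s = t ρ_load / ρ_m.
s = 0.593 km × 2840/3330 = 0.506 km.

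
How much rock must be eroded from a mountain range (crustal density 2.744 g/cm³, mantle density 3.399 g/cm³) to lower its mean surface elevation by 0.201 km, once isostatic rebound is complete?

1.04 km

Net drop Δ = e − u = e − e ρ_c/ρ_m = e (ρ_m − ρ_c)/ρ_m.
e = Δ ρ_m/(ρ_m − ρ_c) = 0.201 km × 3.399/0.655 = 1.04 km.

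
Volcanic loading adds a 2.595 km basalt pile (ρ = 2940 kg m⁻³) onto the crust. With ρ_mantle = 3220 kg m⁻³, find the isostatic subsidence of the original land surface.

Subaerial loading: s = t ρ_load / ρ_m.
s = 2.595 km × 2940/3220 = 2.37 km.

2.37 km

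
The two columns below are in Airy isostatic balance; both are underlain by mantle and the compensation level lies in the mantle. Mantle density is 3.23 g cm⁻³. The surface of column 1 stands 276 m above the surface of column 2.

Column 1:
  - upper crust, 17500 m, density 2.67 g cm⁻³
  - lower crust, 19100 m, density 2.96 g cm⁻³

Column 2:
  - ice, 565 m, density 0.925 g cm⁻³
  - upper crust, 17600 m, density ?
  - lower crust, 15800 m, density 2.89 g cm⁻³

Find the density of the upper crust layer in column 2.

Take the compensation level at the base of the deeper column (depth z_c below the surface of column 1) and equate Σ ρ_i t_i down to z_c; mantle fills any gap and the z_c terms cancel.
Column 1: 17500×2.67 + 19100×2.96 + (z_c − 36600)×3.23
Column 2: 276×0 + 565×0.925 + 17600×ρ + 15800×2.89 + (z_c − 276 − 33965)×3.23
The z_c×3.23 term appears on both sides and cancels. Collect the known terms of each column as K = Σ(ρt)_known − 3.23 × (depth of known layers): K_1 = 103261 − 3.23×36600 = −14957; K_2 = 46184.625 − 3.23×(276 + 33965) = −64413.805.
Balance: K_1 = K_2 + 17600×ρ, so ρ = (K_1 − K_2)/17600 = 49456.8/17600 = 2.81 g cm⁻³.

2.81 g cm⁻³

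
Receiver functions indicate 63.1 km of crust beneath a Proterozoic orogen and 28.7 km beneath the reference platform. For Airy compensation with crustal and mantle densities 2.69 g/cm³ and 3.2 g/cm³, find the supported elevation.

Excess crust Δ = 63.1 km − 28.7 km = 34.4 km, split between elevation h and root r with h + r = Δ.
Airy balance ρ_c h = (ρ_m − ρ_c) r gives r = h ρ_c/(ρ_m − ρ_c), so h (1 + ρ_c/(ρ_m − ρ_c)) = Δ, i.e. h = Δ (ρ_m − ρ_c)/ρ_m.
h = 34.4 km × 0.51/3.2 = 5.48 km.

5.48 km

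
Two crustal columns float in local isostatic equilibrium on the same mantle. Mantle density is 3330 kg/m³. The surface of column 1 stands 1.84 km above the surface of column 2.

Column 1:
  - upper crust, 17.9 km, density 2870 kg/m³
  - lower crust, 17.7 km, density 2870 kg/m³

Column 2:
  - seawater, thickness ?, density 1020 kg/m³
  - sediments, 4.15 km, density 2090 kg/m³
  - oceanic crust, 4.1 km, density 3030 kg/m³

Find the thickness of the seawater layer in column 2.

Take the compensation level at the base of the deeper column (depth z_c below the surface of column 1) and equate Σ ρ_i t_i down to z_c; mantle fills any gap and the z_c terms cancel.
Column 1: 17.9×2870 + 17.7×2870 + (z_c − 35.6)×3330
Column 2: 1.84×0 + x×1020 + 4.15×2090 + 4.1×3030 + (z_c − 1.84 − 8.25 − x)×3330
The z_c×3330 term appears on both sides and cancels. Collect the known terms of each column as K = Σ(ρt)_known − 3330 × (depth of known layers): K_1 = 102172 − 3330×35.6 = −16376; K_2 = 21096.5 − 3330×(1.84 + 8.25) = −12503.2.
Balance: K_1 = K_2 − x×(3330 − 1020), so x = (K_2 − K_1)/(3330 − 1020) = 3872.8/2310 = 1.68 km.

1.68 km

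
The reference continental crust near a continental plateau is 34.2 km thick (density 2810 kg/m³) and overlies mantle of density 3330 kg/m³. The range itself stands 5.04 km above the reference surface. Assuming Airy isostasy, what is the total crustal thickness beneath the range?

Root depth r = h ρ_c / (ρ_m − ρ_c) = 5.04 km × 2810 / 520 = 27.24 km.
Total thickness = T + h + r = 34.2 km + 5.04 km + 27.24 km = 66.5 km.

66.5 km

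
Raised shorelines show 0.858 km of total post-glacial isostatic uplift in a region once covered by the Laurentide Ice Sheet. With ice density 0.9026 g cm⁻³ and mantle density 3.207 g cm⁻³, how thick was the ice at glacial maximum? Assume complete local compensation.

3.05 km

u = t ρ_ice/ρ_m → t = u ρ_m/ρ_ice = 0.858 km × 3.207/0.9026 = 3.05 km.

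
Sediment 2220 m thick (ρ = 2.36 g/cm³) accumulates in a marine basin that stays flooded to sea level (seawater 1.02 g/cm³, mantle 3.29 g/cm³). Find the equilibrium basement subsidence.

Submarine loading: the sediment displaces seawater, and the subsidence is in turn flooded, so s (ρ_m − ρ_w) = t (ρ_sed − ρ_w).
s = 2220 m × (2.36 − 1.02) / (3.29 − 1.02) = 1310 m.

1310 m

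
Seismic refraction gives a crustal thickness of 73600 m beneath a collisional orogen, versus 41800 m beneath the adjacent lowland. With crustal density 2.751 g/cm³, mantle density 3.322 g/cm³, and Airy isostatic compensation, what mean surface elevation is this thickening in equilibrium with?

Excess crust Δ = 73600 m − 41800 m = 31800 m, split between elevation h and root r with h + r = Δ.
Airy balance ρ_c h = (ρ_m − ρ_c) r gives r = h ρ_c/(ρ_m − ρ_c), so h (1 + ρ_c/(ρ_m − ρ_c)) = Δ, i.e. h = Δ (ρ_m − ρ_c)/ρ_m.
h = 31800 m × 0.571/3.322 = 5470 m.

5470 m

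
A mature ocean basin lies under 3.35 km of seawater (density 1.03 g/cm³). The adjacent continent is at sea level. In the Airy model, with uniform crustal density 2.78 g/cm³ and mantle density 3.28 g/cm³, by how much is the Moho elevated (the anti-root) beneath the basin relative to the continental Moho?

Balancing pressure at the compensation depth: replacing crust with seawater at the top is compensated by replacing crust with mantle at the base: d (ρ_c − ρ_w) = a (ρ_m − ρ_c).
a = d (ρ_c − ρ_w)/(ρ_m − ρ_c) = 3.35 km × 1.75/0.5 = 11.7 km.

11.7 km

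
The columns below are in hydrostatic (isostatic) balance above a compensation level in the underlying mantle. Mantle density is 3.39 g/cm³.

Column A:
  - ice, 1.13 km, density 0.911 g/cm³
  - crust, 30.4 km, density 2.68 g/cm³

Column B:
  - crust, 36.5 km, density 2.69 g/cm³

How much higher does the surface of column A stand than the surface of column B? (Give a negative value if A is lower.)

−0.344 km

For any compensation level in the mantle, the mantle terms cancel and isostasy reduces to e = (Σt_A − Σt_B) − (Σ(ρt)_A − Σ(ρt)_B) / ρ_m.
Σt_A = 31.53 km; Σt_B = 36.5 km; Σ(ρt)_A = 82.50143; Σ(ρt)_B = 98.185 (in km·g/cm³).
e = (31.53 − 36.5) − (82.50143 − 98.185) / 3.39 = −0.344 km.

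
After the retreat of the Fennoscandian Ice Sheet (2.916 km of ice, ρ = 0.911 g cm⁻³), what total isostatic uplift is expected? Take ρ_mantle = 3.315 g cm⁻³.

Removing the load lets mantle flow back in; uplift u satisfies ρ_ice t = ρ_m u.
u = t ρ_ice/ρ_m = 2.916 km × 0.911/3.315 = 0.801 km.

0.801 km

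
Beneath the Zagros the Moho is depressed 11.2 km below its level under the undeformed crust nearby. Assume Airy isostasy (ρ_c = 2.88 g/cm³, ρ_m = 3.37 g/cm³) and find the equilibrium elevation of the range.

1.91 km

Isostatic balance requires: ρ_c h = (ρ_m − ρ_c) r.
h = r (ρ_m − ρ_c) / ρ_c = 11.2 km × (3.37 − 2.88) / 2.88 = 1.91 km.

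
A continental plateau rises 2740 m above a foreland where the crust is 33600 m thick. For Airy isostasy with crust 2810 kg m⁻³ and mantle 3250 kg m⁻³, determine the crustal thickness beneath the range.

Root depth r = h ρ_c / (ρ_m − ρ_c) = 2740 m × 2810 / 440 = 17500 m.
Total thickness = T + h + r = 33600 m + 2740 m + 17500 m = 53800 m.

53800 m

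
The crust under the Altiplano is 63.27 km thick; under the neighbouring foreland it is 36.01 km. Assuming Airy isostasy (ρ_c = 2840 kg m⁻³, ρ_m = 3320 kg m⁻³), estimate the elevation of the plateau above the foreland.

Excess crust Δ = 63.27 km − 36.01 km = 27.26 km, split between elevation h and root r with h + r = Δ.
Airy balance ρ_c h = (ρ_m − ρ_c) r gives r = h ρ_c/(ρ_m − ρ_c), so h (1 + ρ_c/(ρ_m − ρ_c)) = Δ, i.e. h = Δ (ρ_m − ρ_c)/ρ_m.
h = 27.26 km × 480/3320 = 3.94 km.

3.94 km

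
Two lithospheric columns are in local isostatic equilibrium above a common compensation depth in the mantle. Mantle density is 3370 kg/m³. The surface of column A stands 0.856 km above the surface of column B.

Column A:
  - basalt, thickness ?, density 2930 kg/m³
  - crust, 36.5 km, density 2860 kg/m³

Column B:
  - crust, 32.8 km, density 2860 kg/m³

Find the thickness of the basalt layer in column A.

2.27 km

Take the compensation level at the base of the deeper column (depth z_c below the surface of column A) and equate Σ ρ_i t_i down to z_c; mantle fills any gap and the z_c terms cancel.
Column A: x×2930 + 36.5×2860 + (z_c − 36.5 − x)×3370
Column B: 0.856×0 + 32.8×2860 + (z_c − 0.856 − 32.8)×3370
The z_c×3370 term appears on both sides and cancels. Collect the known terms of each column as K = Σ(ρt)_known − 3370 × (depth of known layers): K_A = 104390 − 3370×36.5 = −18615; K_B = 93808 − 3370×(0.856 + 32.8) = −19612.72.
Balance: K_A − x×(3370 − 2930) = K_B, so x = (K_A − K_B)/(3370 − 2930) = 997.72/440 = 2.27 km.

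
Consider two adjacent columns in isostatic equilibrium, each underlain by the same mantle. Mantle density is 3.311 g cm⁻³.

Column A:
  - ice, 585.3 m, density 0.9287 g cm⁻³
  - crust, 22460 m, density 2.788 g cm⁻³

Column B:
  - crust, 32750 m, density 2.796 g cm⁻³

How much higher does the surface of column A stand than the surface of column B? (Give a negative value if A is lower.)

For any compensation level in the mantle, the mantle terms cancel and isostasy reduces to e = (Σt_A − Σt_B) − (Σ(ρt)_A − Σ(ρt)_B) / ρ_m.
Σt_A = 23045.3 m; Σt_B = 32750 m; Σ(ρt)_A = 63162.0481; Σ(ρt)_B = 91569 (in m·g cm⁻³).
e = (23045.3 − 32750) − (63162.0481 − 91569) / 3.311 = −1130 m.

−1130 m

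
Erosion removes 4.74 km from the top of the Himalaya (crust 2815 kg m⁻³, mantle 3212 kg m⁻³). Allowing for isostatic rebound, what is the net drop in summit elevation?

Rebound u = e ρ_c/ρ_m = 4.74 km × 2815/3212 = 4.154 km.
Net surface drop = e − u = 4.74 km − 4.154 km = e (ρ_m − ρ_c)/ρ_m = 0.586 km.

0.586 km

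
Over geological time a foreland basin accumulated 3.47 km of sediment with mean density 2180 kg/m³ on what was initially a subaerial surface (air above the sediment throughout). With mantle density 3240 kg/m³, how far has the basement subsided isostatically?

2.33 km

Subaerial load: s = t ρ_sed / ρ_m = 3.47 km × 2180/3240 = 2.33 km.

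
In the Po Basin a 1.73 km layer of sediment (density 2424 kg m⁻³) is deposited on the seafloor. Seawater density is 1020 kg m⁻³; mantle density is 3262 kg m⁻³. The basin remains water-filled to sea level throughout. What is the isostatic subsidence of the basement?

1.08 km

Submarine loading: the sediment displaces seawater, and the subsidence is in turn flooded, so s (ρ_m − ρ_w) = t (ρ_sed − ρ_w).
s = 1.73 km × (2424 − 1020) / (3262 − 1020) = 1.08 km.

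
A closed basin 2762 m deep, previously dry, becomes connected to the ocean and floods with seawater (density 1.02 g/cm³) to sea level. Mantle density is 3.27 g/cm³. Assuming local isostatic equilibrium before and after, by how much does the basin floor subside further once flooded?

1250 m

After flooding the water column is d + s deep. Its weight must equal the weight of mantle displaced by the extra subsidence s: (d + s) ρ_w = s ρ_m.
s = d ρ_w / (ρ_m − ρ_w) = 2762 m × 1.02/(3.27 − 1.02) = 1250 m.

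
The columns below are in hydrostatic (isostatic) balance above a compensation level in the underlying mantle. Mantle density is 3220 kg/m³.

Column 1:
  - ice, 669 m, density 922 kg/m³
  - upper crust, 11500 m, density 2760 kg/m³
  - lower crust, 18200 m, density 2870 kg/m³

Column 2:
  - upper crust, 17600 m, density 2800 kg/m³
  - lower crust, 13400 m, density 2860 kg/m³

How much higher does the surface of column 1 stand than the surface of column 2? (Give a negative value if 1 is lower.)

305 m

For any compensation level in the mantle, the mantle terms cancel and isostasy reduces to e = (Σt_1 − Σt_2) − (Σ(ρt)_1 − Σ(ρt)_2) / ρ_m.
Σt_1 = 30369 m; Σt_2 = 31000 m; Σ(ρt)_1 = 84590818; Σ(ρt)_2 = 87604000 (in m·kg/m³).
e = (30369 − 31000) − (84590818 − 87604000) / 3220 = 305 m.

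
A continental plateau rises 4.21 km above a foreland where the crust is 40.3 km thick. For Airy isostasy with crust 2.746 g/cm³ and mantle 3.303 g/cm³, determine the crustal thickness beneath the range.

65.3 km

Root depth r = h ρ_c / (ρ_m − ρ_c) = 4.21 km × 2.746 / 0.557 = 20.76 km.
Total thickness = T + h + r = 40.3 km + 4.21 km + 20.76 km = 65.3 km.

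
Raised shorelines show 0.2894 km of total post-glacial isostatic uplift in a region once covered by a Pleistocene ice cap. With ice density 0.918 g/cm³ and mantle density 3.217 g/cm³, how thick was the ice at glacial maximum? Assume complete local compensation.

u = t ρ_ice/ρ_m → t = u ρ_m/ρ_ice = 0.2894 km × 3.217/0.918 = 1.01 km.

1.01 km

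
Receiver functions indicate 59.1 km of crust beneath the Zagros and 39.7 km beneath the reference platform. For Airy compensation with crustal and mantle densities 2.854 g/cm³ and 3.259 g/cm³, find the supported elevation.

Excess crust Δ = 59.1 km − 39.7 km = 19.4 km, split between elevation h and root r with h + r = Δ.
Airy balance ρ_c h = (ρ_m − ρ_c) r gives r = h ρ_c/(ρ_m − ρ_c), so h (1 + ρ_c/(ρ_m − ρ_c)) = Δ, i.e. h = Δ (ρ_m − ρ_c)/ρ_m.
h = 19.4 km × 0.405/3.259 = 2.41 km.

2.41 km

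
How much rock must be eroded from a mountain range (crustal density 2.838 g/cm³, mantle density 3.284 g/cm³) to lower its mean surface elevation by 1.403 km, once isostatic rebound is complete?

Net drop Δ = e − u = e − e ρ_c/ρ_m = e (ρ_m − ρ_c)/ρ_m.
e = Δ ρ_m/(ρ_m − ρ_c) = 1.403 km × 3.284/0.446 = 10.3 km.

10.3 km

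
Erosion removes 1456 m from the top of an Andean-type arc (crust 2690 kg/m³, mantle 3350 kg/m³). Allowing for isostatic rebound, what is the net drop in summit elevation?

287 m

Rebound u = e ρ_c/ρ_m = 1456 m × 2690/3350 = 1169 m.
Net surface drop = e − u = 1456 m − 1169 m = e (ρ_m − ρ_c)/ρ_m = 287 m.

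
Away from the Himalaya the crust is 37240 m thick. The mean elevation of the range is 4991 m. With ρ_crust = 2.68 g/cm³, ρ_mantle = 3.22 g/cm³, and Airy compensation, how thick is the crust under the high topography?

Root depth r = h ρ_c / (ρ_m − ρ_c) = 4991 m × 2.68 / 0.54 = 24770 m.
Total thickness = T + h + r = 37240 m + 4991 m + 24770 m = 67000 m.

67000 m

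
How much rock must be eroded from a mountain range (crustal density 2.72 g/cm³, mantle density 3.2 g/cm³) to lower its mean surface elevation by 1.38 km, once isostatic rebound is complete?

Net drop Δ = e − u = e − e ρ_c/ρ_m = e (ρ_m − ρ_c)/ρ_m.
e = Δ ρ_m/(ρ_m − ρ_c) = 1.38 km × 3.2/0.48 = 9.2 km.

9.2 km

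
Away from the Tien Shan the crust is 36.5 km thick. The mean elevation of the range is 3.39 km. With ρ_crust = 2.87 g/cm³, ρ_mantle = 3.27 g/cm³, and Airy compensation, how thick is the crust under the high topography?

Root depth r = h ρ_c / (ρ_m − ρ_c) = 3.39 km × 2.87 / 0.4 = 24.32 km.
Total thickness = T + h + r = 36.5 km + 3.39 km + 24.32 km = 64.2 km.

64.2 km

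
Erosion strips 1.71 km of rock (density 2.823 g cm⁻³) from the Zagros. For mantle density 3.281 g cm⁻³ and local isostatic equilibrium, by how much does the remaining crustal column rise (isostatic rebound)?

Unloading: uplift u = e ρ_c/ρ_m = 1.71 km × 2.823/3.281 = 1.47 km.

1.47 km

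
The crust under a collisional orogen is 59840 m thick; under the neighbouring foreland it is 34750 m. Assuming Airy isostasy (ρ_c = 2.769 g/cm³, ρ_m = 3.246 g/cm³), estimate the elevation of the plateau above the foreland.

Excess crust Δ = 59840 m − 34750 m = 25090 m, split between elevation h and root r with h + r = Δ.
Airy balance ρ_c h = (ρ_m − ρ_c) r gives r = h ρ_c/(ρ_m − ρ_c), so h (1 + ρ_c/(ρ_m − ρ_c)) = Δ, i.e. h = Δ (ρ_m − ρ_c)/ρ_m.
h = 25090 m × 0.477/3.246 = 3690 m.

3690 m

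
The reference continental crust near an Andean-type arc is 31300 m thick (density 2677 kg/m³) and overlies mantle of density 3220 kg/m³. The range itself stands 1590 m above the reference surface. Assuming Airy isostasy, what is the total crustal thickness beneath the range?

40700 m

Root depth r = h ρ_c / (ρ_m − ρ_c) = 1590 m × 2677 / 543 = 7839 m.
Total thickness = T + h + r = 31300 m + 1590 m + 7839 m = 40700 m.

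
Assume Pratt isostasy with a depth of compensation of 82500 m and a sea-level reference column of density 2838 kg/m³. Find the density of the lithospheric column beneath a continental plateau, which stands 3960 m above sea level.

Pratt balance: ρ_ref D = ρ (D + h).
ρ = ρ_ref D/(D + h) = 2838 × 82500 m/(82500 m + 3960 m) = 2710 kg/m³.

2710 kg/m³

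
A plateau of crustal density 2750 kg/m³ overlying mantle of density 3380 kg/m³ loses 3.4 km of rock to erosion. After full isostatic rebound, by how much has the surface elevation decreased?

0.634 km

Rebound u = e ρ_c/ρ_m = 3.4 km × 2750/3380 = 2.766 km.
Net surface drop = e − u = 3.4 km − 2.766 km = e (ρ_m − ρ_c)/ρ_m = 0.634 km.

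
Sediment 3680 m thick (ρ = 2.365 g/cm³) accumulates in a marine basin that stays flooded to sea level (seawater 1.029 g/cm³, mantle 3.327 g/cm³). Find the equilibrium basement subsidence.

2140 m

Submarine loading: the sediment displaces seawater, and the subsidence is in turn flooded, so s (ρ_m − ρ_w) = t (ρ_sed − ρ_w).
s = 3680 m × (2.365 − 1.029) / (3.327 − 1.029) = 2140 m.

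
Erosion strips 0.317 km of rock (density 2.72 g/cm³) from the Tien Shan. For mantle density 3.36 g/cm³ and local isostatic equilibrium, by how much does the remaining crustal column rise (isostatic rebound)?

Unloading: uplift u = e ρ_c/ρ_m = 0.317 km × 2.72/3.36 = 0.257 km.

0.257 km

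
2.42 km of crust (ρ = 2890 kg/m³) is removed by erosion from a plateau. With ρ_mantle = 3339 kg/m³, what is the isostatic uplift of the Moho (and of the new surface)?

Unloading: uplift u = e ρ_c/ρ_m = 2.42 km × 2890/3339 = 2.09 km.

2.09 km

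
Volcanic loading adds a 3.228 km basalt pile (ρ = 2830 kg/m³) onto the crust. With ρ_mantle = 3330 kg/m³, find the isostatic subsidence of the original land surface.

2.74 km

Subaerial loading: s = t ρ_load / ρ_m.
s = 3.228 km × 2830/3330 = 2.74 km.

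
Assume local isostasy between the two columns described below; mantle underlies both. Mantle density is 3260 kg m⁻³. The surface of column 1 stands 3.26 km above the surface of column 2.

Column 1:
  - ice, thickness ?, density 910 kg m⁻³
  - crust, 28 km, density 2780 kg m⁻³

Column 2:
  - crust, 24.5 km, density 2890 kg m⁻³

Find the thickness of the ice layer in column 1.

Take the compensation level at the base of the deeper column (depth z_c below the surface of column 1) and equate Σ ρ_i t_i down to z_c; mantle fills any gap and the z_c terms cancel.
Column 1: x×910 + 28×2780 + (z_c − 28 − x)×3260
Column 2: 3.26×0 + 24.5×2890 + (z_c − 3.26 − 24.5)×3260
The z_c×3260 term appears on both sides and cancels. Collect the known terms of each column as K = Σ(ρt)_known − 3260 × (depth of known layers): K_1 = 77840 − 3260×28 = −13440; K_2 = 70805 − 3260×(3.26 + 24.5) = −19692.6.
Balance: K_1 − x×(3260 − 910) = K_2, so x = (K_1 − K_2)/(3260 − 910) = 6252.6/2350 = 2.66 km.

2.66 km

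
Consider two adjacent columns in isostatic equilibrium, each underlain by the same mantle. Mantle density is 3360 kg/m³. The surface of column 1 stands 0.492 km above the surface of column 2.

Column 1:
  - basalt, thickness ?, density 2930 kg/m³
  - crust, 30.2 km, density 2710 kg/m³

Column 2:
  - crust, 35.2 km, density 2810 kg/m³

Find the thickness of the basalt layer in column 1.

Take the compensation level at the base of the deeper column (depth z_c below the surface of column 1) and equate Σ ρ_i t_i down to z_c; mantle fills any gap and the z_c terms cancel.
Column 1: x×2930 + 30.2×2710 + (z_c − 30.2 − x)×3360
Column 2: 0.492×0 + 35.2×2810 + (z_c − 0.492 − 35.2)×3360
The z_c×3360 term appears on both sides and cancels. Collect the known terms of each column as K = Σ(ρt)_known − 3360 × (depth of known layers): K_1 = 81842 − 3360×30.2 = −19630; K_2 = 98912 − 3360×(0.492 + 35.2) = −21013.12.
Balance: K_1 − x×(3360 − 2930) = K_2, so x = (K_1 − K_2)/(3360 − 2930) = 1383.12/430 = 3.22 km.

3.22 km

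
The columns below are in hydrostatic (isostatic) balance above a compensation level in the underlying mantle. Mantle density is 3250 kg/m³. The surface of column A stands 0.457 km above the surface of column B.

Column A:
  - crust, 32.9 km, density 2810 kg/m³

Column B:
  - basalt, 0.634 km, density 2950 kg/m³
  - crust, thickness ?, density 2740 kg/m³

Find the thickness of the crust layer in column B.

Take the compensation level at the base of the deeper column (depth z_c below the surface of column A) and equate Σ ρ_i t_i down to z_c; mantle fills any gap and the z_c terms cancel.
Column A: 32.9×2810 + (z_c − 32.9)×3250
Column B: 0.457×0 + 0.634×2950 + x×2740 + (z_c − 0.457 − 0.634 − x)×3250
The z_c×3250 term appears on both sides and cancels. Collect the known terms of each column as K = Σ(ρt)_known − 3250 × (depth of known layers): K_A = 92449 − 3250×32.9 = −14476; K_B = 1870.3 − 3250×(0.457 + 0.634) = −1675.45.
Balance: K_A = K_B − x×(3250 − 2740), so x = (K_B − K_A)/(3250 − 2740) = 12800.6/510 = 25.1 km.

25.1 km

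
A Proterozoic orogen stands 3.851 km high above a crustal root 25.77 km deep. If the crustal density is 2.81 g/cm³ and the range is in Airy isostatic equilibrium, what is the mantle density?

3.23 g/cm³

Airy balance: ρ_c h = (ρ_m − ρ_c) r → ρ_m = ρ_c (1 + h/r).
ρ_m = 2.81 × (1 + 3.851 km/25.77 km) = 3.23 g/cm³.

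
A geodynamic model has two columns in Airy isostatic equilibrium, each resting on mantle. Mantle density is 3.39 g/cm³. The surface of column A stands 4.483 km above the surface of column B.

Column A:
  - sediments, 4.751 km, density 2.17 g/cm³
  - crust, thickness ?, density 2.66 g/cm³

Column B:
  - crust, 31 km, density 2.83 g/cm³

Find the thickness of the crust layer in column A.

Take the compensation level at the base of the deeper column (depth z_c below the surface of column A) and equate Σ ρ_i t_i down to z_c; mantle fills any gap and the z_c terms cancel.
Column A: 4.751×2.17 + x×2.66 + (z_c − 4.751 − x)×3.39
Column B: 4.483×0 + 31×2.83 + (z_c − 4.483 − 31)×3.39
The z_c×3.39 term appears on both sides and cancels. Collect the known terms of each column as K = Σ(ρt)_known − 3.39 × (depth of known layers): K_A = 10.30967 − 3.39×4.751 = −5.79622; K_B = 87.73 − 3.39×(4.483 + 31) = −32.55737.
Balance: K_A − x×(3.39 − 2.66) = K_B, so x = (K_A − K_B)/(3.39 − 2.66) = 26.7611/0.73 = 36.7 km.

36.7 km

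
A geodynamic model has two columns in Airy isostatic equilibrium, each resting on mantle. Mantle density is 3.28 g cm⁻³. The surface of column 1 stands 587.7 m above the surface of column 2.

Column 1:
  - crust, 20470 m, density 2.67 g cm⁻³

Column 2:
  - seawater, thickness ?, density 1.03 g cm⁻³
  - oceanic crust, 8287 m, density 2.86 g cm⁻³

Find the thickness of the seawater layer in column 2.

Take the compensation level at the base of the deeper column (depth z_c below the surface of column 1) and equate Σ ρ_i t_i down to z_c; mantle fills any gap and the z_c terms cancel.
Column 1: 20470×2.67 + (z_c − 20470)×3.28
Column 2: 587.7×0 + x×1.03 + 8287×2.86 + (z_c − 587.7 − 8287 − x)×3.28
The z_c×3.28 term appears on both sides and cancels. Collect the known terms of each column as K = Σ(ρt)_known − 3.28 × (depth of known layers): K_1 = 54654.9 − 3.28×20470 = −12486.7; K_2 = 23700.82 − 3.28×(587.7 + 8287) = −5408.196.
Balance: K_1 = K_2 − x×(3.28 − 1.03), so x = (K_2 − K_1)/(3.28 − 1.03) = 7078.5/2.25 = 3150 m.

3150 m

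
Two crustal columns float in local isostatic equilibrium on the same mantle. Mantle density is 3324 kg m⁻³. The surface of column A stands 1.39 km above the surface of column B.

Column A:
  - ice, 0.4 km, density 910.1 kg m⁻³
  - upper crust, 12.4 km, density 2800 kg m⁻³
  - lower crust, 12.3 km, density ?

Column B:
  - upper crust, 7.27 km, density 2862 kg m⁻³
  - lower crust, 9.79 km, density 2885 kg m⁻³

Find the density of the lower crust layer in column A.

2930 kg m⁻³

Take the compensation level at the base of the deeper column (depth z_c below the surface of column A) and equate Σ ρ_i t_i down to z_c; mantle fills any gap and the z_c terms cancel.
Column A: 0.4×910.1 + 12.4×2800 + 12.3×ρ + (z_c − 25.1)×3324
Column B: 1.39×0 + 7.27×2862 + 9.79×2885 + (z_c − 1.39 − 17.06)×3324
The z_c×3324 term appears on both sides and cancels. Collect the known terms of each column as K = Σ(ρt)_known − 3324 × (depth of known layers): K_A = 35084.04 − 3324×25.1 = −48348.36; K_B = 49050.89 − 3324×(1.39 + 17.06) = −12276.91.
Balance: K_A + 12.3×ρ = K_B, so ρ = (K_B − K_A)/12.3 = 36071.5/12.3 = 2930 kg m⁻³.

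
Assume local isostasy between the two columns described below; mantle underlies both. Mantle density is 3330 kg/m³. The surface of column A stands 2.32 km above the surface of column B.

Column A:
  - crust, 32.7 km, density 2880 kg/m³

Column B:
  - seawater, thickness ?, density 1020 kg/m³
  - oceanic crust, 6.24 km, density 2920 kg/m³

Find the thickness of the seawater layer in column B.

1.92 km

Take the compensation level at the base of the deeper column (depth z_c below the surface of column A) and equate Σ ρ_i t_i down to z_c; mantle fills any gap and the z_c terms cancel.
Column A: 32.7×2880 + (z_c − 32.7)×3330
Column B: 2.32×0 + x×1020 + 6.24×2920 + (z_c − 2.32 − 6.24 − x)×3330
The z_c×3330 term appears on both sides and cancels. Collect the known terms of each column as K = Σ(ρt)_known − 3330 × (depth of known layers): K_A = 94176 − 3330×32.7 = −14715; K_B = 18220.8 − 3330×(2.32 + 6.24) = −10284.
Balance: K_A = K_B − x×(3330 − 1020), so x = (K_B − K_A)/(3330 − 1020) = 4431/2310 = 1.92 km.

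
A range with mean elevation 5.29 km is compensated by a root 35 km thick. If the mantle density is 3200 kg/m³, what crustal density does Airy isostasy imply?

ρ_c h = (ρ_m − ρ_c) r → ρ_c (h + r) = ρ_m r → ρ_c = ρ_m r / (h + r).
ρ_c = 3200 × 35 km / (5.29 km + 35 km) = 2780 kg/m³.

2780 kg/m³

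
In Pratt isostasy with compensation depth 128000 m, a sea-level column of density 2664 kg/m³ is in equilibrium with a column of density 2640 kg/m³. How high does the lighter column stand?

1160 m

ρ_ref D = ρ (D + h) → h = D (ρ_ref − ρ)/ρ.
h = 128000 m × (2664 − 2640)/2640 = 1160 m.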